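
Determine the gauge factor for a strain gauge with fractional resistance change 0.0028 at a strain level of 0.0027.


GF = (dR/R) / epsilon
= 0.0028 / 0.0027
= 1.0370

1.0370


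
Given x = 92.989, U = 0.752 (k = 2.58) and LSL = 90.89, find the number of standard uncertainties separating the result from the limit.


u = U / k = 0.752 / 2.58 = 0.29147287
margin = |LSL - x| = |90.89 - 92.989| = 2.099
z = margin / u = 2.099 / 0.29147287
z = 7.2014

7.2014


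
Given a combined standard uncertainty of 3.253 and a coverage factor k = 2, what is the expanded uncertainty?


U = k * uc
U = 2 * 3.253
U = 6.5060

6.5060


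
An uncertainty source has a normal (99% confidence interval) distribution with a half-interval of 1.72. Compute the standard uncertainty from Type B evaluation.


u_B = half_width / 2.576
u_B = 1.72 / 2.576
u_B = 0.6677

0.6677


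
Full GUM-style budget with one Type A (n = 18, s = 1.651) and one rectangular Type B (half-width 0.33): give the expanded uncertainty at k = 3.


u_A = s / sqrt(n) = 1.651 / sqrt(18) = 0.38914443
u_B = half_width / sqrt(3) = 0.33 / sqrt(3) = 0.19052559
uc = sqrt(u_A^2 + u_B^2) = sqrt(0.38914443^2 + 0.19052559^2) = 0.43328211
U = k * uc = 3 * 0.43328211
U = 1.2998

1.2998


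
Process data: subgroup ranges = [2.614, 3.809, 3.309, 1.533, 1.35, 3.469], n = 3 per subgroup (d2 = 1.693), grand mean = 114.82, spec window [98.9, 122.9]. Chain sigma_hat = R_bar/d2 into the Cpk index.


R_bar = (2.614 + 3.809 + 3.309 + 1.533 + 1.35 + 3.469) / 6 = 2.6806667
sigma = R_bar / d2 = 2.6806667 / 1.693 = 1.5833826
Cp = (USL - LSL)/(6*sigma) = (122.9 - 98.9)/(6*1.5833826) = 2.5262
Cpu = (122.9 - 114.82)/(3*1.5833826) = 1.7010
Cpl = (114.82 - 98.9)/(3*1.5833826) = 3.3515
Cpk = min(Cpu, Cpl) = 1.7010

1.7010


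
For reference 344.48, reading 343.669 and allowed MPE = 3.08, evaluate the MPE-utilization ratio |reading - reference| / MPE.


e = indication - reference = 343.669 - 344.48 = -0.8110
|e| = 0.8110
ratio = |e| / MPE = 0.8110 / 3.08
ratio = 0.2633

0.2633


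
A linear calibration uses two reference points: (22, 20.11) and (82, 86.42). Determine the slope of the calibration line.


slope = (y2 - y1) / (x2 - x1)
= (86.42 - 20.11) / (82 - 22)
= 66.3100 / 60
= 1.1052

1.1052


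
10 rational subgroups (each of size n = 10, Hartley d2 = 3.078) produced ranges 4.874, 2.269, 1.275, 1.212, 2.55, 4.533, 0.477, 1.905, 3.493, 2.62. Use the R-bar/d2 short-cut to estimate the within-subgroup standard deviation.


R_bar = (4.874 + 2.269 + 1.275 + 1.212 + 2.55 + 4.533 + 0.477 + 1.905 + 3.493 + 2.62) / 10
R_bar = 25.208 / 10 = 2.5208
sigma_hat = R_bar / d2 = 2.5208 / 3.078 = 0.8190

0.8190


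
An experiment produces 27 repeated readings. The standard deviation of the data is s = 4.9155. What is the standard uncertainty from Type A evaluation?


u_A = s / sqrt(n)
u_A = 4.9155 / sqrt(27)
u_A = 4.9155 / 5.1961524
u_A = 0.9460

0.9460


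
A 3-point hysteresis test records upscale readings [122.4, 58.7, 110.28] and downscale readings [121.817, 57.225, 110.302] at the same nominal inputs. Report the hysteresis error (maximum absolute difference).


|122.4 - 121.817| = 0.5830
|58.7 - 57.225| = 1.4750
|110.28 - 110.302| = 0.0220
hysteresis = max(diffs) = 1.4750

1.4750


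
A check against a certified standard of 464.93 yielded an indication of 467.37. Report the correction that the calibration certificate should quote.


Correction = standard - reading
= 464.93 - 467.37
= -2.4400

-2.4400


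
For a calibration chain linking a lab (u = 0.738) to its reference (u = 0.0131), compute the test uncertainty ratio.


TUR = u_lab / u_ref
= 0.738 / 0.0131
= 56.3359

56.3359


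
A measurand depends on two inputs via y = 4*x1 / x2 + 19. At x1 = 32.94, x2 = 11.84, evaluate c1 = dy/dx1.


y = 4*x1 / x2 + 19
dy/dx1 = 4/x2
Evaluate at x2 = 11.84: c1 = 4 / 11.84
c1 = 0.3378

0.3378


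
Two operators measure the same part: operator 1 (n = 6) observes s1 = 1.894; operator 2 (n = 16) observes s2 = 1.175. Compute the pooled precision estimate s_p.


s_p = sqrt(((n1-1)*s1^2 + (n2-1)*s2^2) / (n1+n2-2))
numerator = (6-1)*1.894^2 + (16-1)*1.175^2 = 17.93618 + 20.709375 = 38.645555
denominator = 6 + 16 - 2 = 20
s_p^2 = 38.645555 / 20 = 1.9322778
s_p = sqrt(1.9322778) = 1.3901

1.3901


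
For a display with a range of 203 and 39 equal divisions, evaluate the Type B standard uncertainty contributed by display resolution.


resolution = range / divisions
resolution = 203 / 39 = 5.2051282
u_res = resolution / (2*sqrt(3))
u_res = 5.2051282 / 3.4641016
u_res = 1.5026

1.5026


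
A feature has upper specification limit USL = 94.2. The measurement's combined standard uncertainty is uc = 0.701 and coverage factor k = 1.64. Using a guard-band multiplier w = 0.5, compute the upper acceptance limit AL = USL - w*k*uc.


U = k * uc = 1.64 * 0.701 = 1.14964
guard band g = w * U = 0.5 * 1.14964 = 0.57482
AL = USL - g = 94.2 - 0.57482
AL = 93.6252

93.6252


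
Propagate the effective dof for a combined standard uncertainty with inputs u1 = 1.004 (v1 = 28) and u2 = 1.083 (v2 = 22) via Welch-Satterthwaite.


uc = sqrt(u1^2 + u2^2) = sqrt(1.004^2 + 1.083^2) = 1.4767887
v_eff = uc^4 / (u1^4/v1 + u2^4/v2)
= 1.4767887^4 / (1.004^4/28 + 1.083^4/22)
= 4.756346 / 0.098819543
v_eff = 48.1316

48.1316


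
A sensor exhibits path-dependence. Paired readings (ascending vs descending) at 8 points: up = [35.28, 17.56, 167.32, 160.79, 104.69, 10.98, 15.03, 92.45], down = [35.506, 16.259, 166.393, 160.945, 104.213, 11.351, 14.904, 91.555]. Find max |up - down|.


|35.28 - 35.506| = 0.2260
|17.56 - 16.259| = 1.3010
|167.32 - 166.393| = 0.9270
|160.79 - 160.945| = 0.1550
|104.69 - 104.213| = 0.4770
|10.98 - 11.351| = 0.3710
|15.03 - 14.904| = 0.1260
|92.45 - 91.555| = 0.8950
hysteresis = max(diffs) = 1.3010

1.3010


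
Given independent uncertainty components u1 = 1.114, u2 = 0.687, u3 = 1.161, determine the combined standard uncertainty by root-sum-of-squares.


uc = sqrt(1.114^2 + 0.687^2 + 1.161^2)
uc = sqrt(3.060886)
uc = 1.7495

1.7495


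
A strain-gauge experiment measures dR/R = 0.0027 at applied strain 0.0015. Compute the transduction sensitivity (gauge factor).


GF = (dR/R) / epsilon
= 0.0027 / 0.0015
= 1.8000

1.8000


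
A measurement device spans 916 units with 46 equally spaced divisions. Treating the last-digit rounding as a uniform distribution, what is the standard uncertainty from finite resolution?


resolution = range / divisions
resolution = 916 / 46 = 19.913043
u_res = resolution / (2*sqrt(3))
u_res = 19.913043 / 3.4641016
u_res = 5.7484

5.7484


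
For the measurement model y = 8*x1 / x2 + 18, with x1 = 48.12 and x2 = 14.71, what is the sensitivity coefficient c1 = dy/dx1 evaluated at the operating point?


y = 8*x1 / x2 + 18
dy/dx1 = 8/x2
Evaluate at x2 = 14.71: c1 = 8 / 14.71
c1 = 0.5438

0.5438


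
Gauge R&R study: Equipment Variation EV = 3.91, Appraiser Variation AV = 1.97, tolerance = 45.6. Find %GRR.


GRR = sqrt(EV^2 + AV^2) = sqrt(3.91^2 + 1.97^2) = 4.3782417
%GRR = GRR / tol * 100 = 4.3782417 / 45.6 * 100
%GRR = 9.6014

9.6014


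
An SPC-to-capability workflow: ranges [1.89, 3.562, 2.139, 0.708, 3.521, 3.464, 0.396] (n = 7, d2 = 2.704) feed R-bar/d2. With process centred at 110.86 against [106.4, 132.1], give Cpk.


R_bar = (1.89 + 3.562 + 2.139 + 0.708 + 3.521 + 3.464 + 0.396) / 7 = 2.24
sigma = R_bar / d2 = 2.24 / 2.704 = 0.82840237
Cp = (USL - LSL)/(6*sigma) = (132.1 - 106.4)/(6*0.82840237) = 5.1706
Cpu = (132.1 - 110.86)/(3*0.82840237) = 8.5466
Cpl = (110.86 - 106.4)/(3*0.82840237) = 1.7946
Cpk = min(Cpu, Cpl) = 1.7946

1.7946


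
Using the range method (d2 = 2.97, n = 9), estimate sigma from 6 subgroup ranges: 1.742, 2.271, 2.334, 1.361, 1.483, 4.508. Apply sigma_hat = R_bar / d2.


R_bar = (1.742 + 2.271 + 2.334 + 1.361 + 1.483 + 4.508) / 6
R_bar = 13.699 / 6 = 2.2831667
sigma_hat = R_bar / d2 = 2.2831667 / 2.97 = 0.7687

0.7687


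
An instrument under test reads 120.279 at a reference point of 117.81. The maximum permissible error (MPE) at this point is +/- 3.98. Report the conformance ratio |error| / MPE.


e = indication - reference = 120.279 - 117.81 = 2.4690
|e| = 2.4690
ratio = |e| / MPE = 2.4690 / 3.98
ratio = 0.6204

0.6204


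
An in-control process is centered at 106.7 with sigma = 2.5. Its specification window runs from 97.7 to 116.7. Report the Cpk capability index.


Cpu = (USL - mean) / (3*sigma) = (116.7 - 106.7) / (3*2.5) = 1.3333
Cpl = (mean - LSL) / (3*sigma) = (106.7 - 97.7) / (3*2.5) = 1.2000
Cpk = min(Cpu, Cpl) = 1.2000

1.2000


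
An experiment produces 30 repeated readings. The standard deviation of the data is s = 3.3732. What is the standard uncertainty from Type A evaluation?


u_A = s / sqrt(n)
u_A = 3.3732 / sqrt(30)
u_A = 3.3732 / 5.4772256
u_A = 0.6159

0.6159


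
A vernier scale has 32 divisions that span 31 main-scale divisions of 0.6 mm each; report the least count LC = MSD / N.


LC = MSD / n_div
= 0.6 / 32
= 0.0187

0.0187


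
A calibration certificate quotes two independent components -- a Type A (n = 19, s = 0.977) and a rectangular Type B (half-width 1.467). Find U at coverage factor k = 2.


u_A = s / sqrt(n) = 0.977 / sqrt(19) = 0.22413917
u_B = half_width / sqrt(3) = 1.467 / sqrt(3) = 0.84697284
uc = sqrt(u_A^2 + u_B^2) = sqrt(0.22413917^2 + 0.84697284^2) = 0.87612862
U = k * uc = 2 * 0.87612862
U = 1.7523

1.7523


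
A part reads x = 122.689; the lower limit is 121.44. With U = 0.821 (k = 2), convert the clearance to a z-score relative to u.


u = U / k = 0.821 / 2 = 0.4105
margin = |LSL - x| = |121.44 - 122.689| = 1.249
z = margin / u = 1.249 / 0.4105
z = 3.0426

3.0426


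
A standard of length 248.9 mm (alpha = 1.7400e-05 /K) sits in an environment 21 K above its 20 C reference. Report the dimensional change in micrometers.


dL = L * alpha * dT
= 248.9 * 1.7400e-05 * 21
= 0.0909481 mm
dL_um = 0.0909481 * 1000 = 90.9481 um

90.9481


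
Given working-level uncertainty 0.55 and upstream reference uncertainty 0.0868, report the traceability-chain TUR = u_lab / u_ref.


TUR = u_lab / u_ref
= 0.55 / 0.0868
= 6.3364

6.3364


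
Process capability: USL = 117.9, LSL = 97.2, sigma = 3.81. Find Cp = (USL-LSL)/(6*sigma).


Cp = (USL - LSL) / (6 * sigma)
= (117.9 - 97.2) / (6 * 3.81)
= 20.7000 / 22.8600
= 0.9055

0.9055


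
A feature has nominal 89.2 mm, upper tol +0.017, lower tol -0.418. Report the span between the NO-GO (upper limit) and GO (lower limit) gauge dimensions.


GO = nominal - lower_tol (smallest hole = maximum material condition)
GO = 89.2 - 0.418 = 88.782
NO-GO = nominal + upper_tol (largest hole = least material condition)
NO-GO = 89.2 + 0.017 = 89.217
spread = NO-GO - GO = 89.217 - 88.782 = 0.4350

0.4350


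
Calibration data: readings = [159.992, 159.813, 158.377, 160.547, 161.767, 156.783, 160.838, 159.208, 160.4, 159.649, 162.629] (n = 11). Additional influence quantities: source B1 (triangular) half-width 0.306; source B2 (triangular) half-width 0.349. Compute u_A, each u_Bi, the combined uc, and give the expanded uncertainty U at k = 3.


mean = (159.992 + 159.813 + 158.377 + 160.547 + 161.767 + 156.783 + 160.838 + 159.208 + 160.4 + 159.649 + 162.629) / 11 = 160.0002727
s = sqrt(sum((x - mean)^2)/(n-1)) = 1.5800031
u_A = s / sqrt(n) = 1.5800031 / sqrt(11) = 0.47638886
u_B1 = 0.306 / sqrt(6) = 0.12492398
u_B2 = 0.349 / sqrt(6) = 0.14247865
uc = sqrt(0.47638886^2 + 0.12492398^2 + 0.14247865^2) = 0.51269144
U = k * uc = 3 * 0.51269144
U = 1.5381

1.5381


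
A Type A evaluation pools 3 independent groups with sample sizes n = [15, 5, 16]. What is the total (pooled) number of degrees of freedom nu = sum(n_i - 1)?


nu = sum_i (n_i - 1)
nu = ((15 - 1) + (5 - 1) + (16 - 1))
nu = 14 + 4 + 15
nu = 33

33


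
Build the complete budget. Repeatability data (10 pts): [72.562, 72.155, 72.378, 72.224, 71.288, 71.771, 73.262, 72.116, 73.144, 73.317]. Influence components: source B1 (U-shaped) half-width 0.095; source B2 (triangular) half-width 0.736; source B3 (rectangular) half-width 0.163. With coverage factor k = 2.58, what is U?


mean = (72.562 + 72.155 + 72.378 + 72.224 + 71.288 + 71.771 + 73.262 + 72.116 + 73.144 + 73.317) / 10 = 72.4217
s = sqrt(sum((x - mean)^2)/(n-1)) = 0.66360381
u_A = s / sqrt(n) = 0.66360381 / sqrt(10) = 0.20984995
u_B1 = 0.095 / sqrt(2) = 0.067175144
u_B2 = 0.736 / sqrt(6) = 0.30047074
u_B3 = 0.163 / sqrt(3) = 0.094108094
uc = sqrt(0.20984995^2 + 0.067175144^2 + 0.30047074^2 + 0.094108094^2) = 0.38430262
U = k * uc = 2.58 * 0.38430262
U = 0.9915

0.9915


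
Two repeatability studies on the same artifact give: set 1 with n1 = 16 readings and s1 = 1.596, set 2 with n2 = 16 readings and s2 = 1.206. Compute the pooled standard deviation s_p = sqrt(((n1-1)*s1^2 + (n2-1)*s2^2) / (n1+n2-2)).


s_p = sqrt(((n1-1)*s1^2 + (n2-1)*s2^2) / (n1+n2-2))
numerator = (16-1)*1.596^2 + (16-1)*1.206^2 = 38.20824 + 21.81654 = 60.02478
denominator = 16 + 16 - 2 = 30
s_p^2 = 60.02478 / 30 = 2.000826
s_p = sqrt(2.000826) = 1.4145

1.4145


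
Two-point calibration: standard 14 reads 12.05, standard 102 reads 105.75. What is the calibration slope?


slope = (y2 - y1) / (x2 - x1)
= (105.75 - 12.05) / (102 - 14)
= 93.7000 / 88
= 1.0648

1.0648


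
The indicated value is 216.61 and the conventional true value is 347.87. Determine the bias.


Systematic error = measured - true
= 216.61 - 347.87
= -131.2600

-131.2600


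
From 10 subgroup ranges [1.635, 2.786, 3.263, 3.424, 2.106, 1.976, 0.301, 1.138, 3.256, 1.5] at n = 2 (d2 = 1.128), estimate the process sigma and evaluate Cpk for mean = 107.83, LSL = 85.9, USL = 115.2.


R_bar = (1.635 + 2.786 + 3.263 + 3.424 + 2.106 + 1.976 + 0.301 + 1.138 + 3.256 + 1.5) / 10 = 2.1385
sigma = R_bar / d2 = 2.1385 / 1.128 = 1.8958333
Cp = (USL - LSL)/(6*sigma) = (115.2 - 85.9)/(6*1.8958333) = 2.5758
Cpu = (115.2 - 107.83)/(3*1.8958333) = 1.2958
Cpl = (107.83 - 85.9)/(3*1.8958333) = 3.8558
Cpk = min(Cpu, Cpl) = 1.2958

1.2958


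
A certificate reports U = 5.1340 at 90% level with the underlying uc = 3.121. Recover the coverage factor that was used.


k = U / uc
k = 5.1340 / 3.121
k = 1.645

1.645


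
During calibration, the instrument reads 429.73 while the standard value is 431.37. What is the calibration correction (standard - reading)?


Correction = standard - reading
= 431.37 - 429.73
= 1.6400

1.6400


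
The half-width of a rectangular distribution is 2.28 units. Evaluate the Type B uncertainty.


u_B = half_width / sqrt(3)
u_B = 2.28 / 1.7320508
u_B = 1.3164

1.3164


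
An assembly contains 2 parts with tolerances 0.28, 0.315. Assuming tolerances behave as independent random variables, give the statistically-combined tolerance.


RSS = sqrt(0.28^2 + 0.315^2)
= sqrt(0.177625)
= 0.4215

0.4215


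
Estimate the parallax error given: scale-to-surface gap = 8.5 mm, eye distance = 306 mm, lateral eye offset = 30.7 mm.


error = h * offset / d
= 8.5 * 30.7 / 306
= 0.8528

0.8528


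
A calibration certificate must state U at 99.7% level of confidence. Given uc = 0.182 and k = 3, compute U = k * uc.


U = k * uc
U = 3 * 0.182
U = 0.5460

0.5460


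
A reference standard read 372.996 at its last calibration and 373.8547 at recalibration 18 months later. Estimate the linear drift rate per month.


rate = (v2 - v1) / months
= (373.8547 - 372.996) / 18
= 0.8587 / 18
= 0.0477

0.0477


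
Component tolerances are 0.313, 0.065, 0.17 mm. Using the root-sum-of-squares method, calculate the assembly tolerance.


RSS = sqrt(0.313^2 + 0.065^2 + 0.17^2)
= sqrt(0.131094)
= 0.3621

0.3621


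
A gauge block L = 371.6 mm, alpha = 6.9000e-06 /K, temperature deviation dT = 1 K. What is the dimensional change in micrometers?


dL = L * alpha * dT
= 371.6 * 6.9000e-06 * 1
= 0.0025640 mm
dL_um = 0.0025640 * 1000 = 2.5640 um

2.5640


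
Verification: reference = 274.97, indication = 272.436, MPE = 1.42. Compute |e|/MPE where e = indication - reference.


e = indication - reference = 272.436 - 274.97 = -2.5340
|e| = 2.5340
ratio = |e| / MPE = 2.5340 / 1.42
ratio = 1.7845

1.7845


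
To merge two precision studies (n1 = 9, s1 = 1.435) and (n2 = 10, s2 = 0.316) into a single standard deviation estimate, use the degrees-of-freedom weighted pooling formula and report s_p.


s_p = sqrt(((n1-1)*s1^2 + (n2-1)*s2^2) / (n1+n2-2))
numerator = (9-1)*1.435^2 + (10-1)*0.316^2 = 16.4738 + 0.898704 = 17.372504
denominator = 9 + 10 - 2 = 17
s_p^2 = 17.372504 / 17 = 1.021912
s_p = sqrt(1.021912) = 1.0109

1.0109


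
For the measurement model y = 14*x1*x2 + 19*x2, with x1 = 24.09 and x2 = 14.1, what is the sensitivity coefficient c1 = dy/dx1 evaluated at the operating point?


y = 14*x1*x2 + 19*x2
dy/dx1 = 14*x2
Evaluate at x2 = 14.1: c1 = 14 * 14.1
c1 = 197.4000

197.4000


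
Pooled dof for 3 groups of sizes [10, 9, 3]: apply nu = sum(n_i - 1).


nu = sum_i (n_i - 1)
nu = ((10 - 1) + (9 - 1) + (3 - 1))
nu = 9 + 8 + 2
nu = 19

19


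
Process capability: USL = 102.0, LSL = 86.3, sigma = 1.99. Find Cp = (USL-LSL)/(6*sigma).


Cp = (USL - LSL) / (6 * sigma)
= (102.0 - 86.3) / (6 * 1.99)
= 15.7000 / 11.9400
= 1.3149

1.3149


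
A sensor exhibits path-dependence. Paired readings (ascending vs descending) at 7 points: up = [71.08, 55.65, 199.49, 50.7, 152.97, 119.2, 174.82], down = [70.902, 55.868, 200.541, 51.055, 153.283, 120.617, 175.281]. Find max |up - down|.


|71.08 - 70.902| = 0.1780
|55.65 - 55.868| = 0.2180
|199.49 - 200.541| = 1.0510
|50.7 - 51.055| = 0.3550
|152.97 - 153.283| = 0.3130
|119.2 - 120.617| = 1.4170
|174.82 - 175.281| = 0.4610
hysteresis = max(diffs) = 1.4170

1.4170


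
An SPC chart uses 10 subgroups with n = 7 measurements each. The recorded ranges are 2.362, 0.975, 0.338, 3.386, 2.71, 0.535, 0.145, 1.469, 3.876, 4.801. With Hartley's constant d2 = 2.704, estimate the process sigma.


R_bar = (2.362 + 0.975 + 0.338 + 3.386 + 2.71 + 0.535 + 0.145 + 1.469 + 3.876 + 4.801) / 10
R_bar = 20.597 / 10 = 2.0597
sigma_hat = R_bar / d2 = 2.0597 / 2.704 = 0.7617

0.7617


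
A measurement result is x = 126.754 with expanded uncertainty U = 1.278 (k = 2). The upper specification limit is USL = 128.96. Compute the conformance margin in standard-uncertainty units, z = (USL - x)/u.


u = U / k = 1.278 / 2 = 0.639
margin = |USL - x| = |128.96 - 126.754| = 2.206
z = margin / u = 2.206 / 0.639
z = 3.4523

3.4523


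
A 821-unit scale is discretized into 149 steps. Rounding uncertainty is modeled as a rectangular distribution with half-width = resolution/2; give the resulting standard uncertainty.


resolution = range / divisions
resolution = 821 / 149 = 5.5100671
u_res = resolution / (2*sqrt(3))
u_res = 5.5100671 / 3.4641016
u_res = 1.5906

1.5906


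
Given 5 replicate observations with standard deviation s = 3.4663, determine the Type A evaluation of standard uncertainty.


u_A = s / sqrt(n)
u_A = 3.4663 / sqrt(5)
u_A = 3.4663 / 2.236068
u_A = 1.5502

1.5502


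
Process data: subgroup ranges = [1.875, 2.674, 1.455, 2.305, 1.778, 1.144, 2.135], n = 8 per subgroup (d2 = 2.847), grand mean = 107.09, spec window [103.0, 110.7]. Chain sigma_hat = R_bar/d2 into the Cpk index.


R_bar = (1.875 + 2.674 + 1.455 + 2.305 + 1.778 + 1.144 + 2.135) / 7 = 1.9094286
sigma = R_bar / d2 = 1.9094286 / 2.847 = 0.67068093
Cp = (USL - LSL)/(6*sigma) = (110.7 - 103.0)/(6*0.67068093) = 1.9135
Cpu = (110.7 - 107.09)/(3*0.67068093) = 1.7942
Cpl = (107.09 - 103.0)/(3*0.67068093) = 2.0328
Cpk = min(Cpu, Cpl) = 1.7942

1.7942


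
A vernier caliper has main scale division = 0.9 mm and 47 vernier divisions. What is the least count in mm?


LC = MSD / n_div
= 0.9 / 47
= 0.0191

0.0191


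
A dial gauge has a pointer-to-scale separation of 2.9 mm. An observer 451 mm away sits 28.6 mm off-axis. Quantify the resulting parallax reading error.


error = h * offset / d
= 2.9 * 28.6 / 451
= 0.1839

0.1839


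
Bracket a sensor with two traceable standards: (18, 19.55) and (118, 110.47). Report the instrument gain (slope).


slope = (y2 - y1) / (x2 - x1)
= (110.47 - 19.55) / (118 - 18)
= 90.9200 / 100
= 0.9092

0.9092


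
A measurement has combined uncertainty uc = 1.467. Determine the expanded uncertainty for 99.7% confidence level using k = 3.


U = k * uc
U = 3 * 1.467
U = 4.4010

4.4010


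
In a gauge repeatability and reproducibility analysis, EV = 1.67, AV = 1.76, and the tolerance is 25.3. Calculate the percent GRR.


GRR = sqrt(EV^2 + AV^2) = sqrt(1.67^2 + 1.76^2) = 2.426211
%GRR = GRR / tol * 100 = 2.426211 / 25.3 * 100
%GRR = 9.5898

9.5898


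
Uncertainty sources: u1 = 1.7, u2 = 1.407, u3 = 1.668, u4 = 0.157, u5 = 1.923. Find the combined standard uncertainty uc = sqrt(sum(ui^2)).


uc = sqrt(1.7^2 + 1.407^2 + 1.668^2 + 0.157^2 + 1.923^2)
uc = sqrt(11.374451)
uc = 3.3726

3.3726


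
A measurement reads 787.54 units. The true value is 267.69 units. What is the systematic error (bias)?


Systematic error = measured - true
= 787.54 - 267.69
= 519.8500

519.8500


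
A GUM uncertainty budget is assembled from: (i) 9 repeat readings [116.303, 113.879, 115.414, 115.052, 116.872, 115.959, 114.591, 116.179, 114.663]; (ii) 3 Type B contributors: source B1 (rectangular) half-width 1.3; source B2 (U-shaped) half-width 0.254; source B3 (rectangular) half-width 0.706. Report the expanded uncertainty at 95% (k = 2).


mean = (116.303 + 113.879 + 115.414 + 115.052 + 116.872 + 115.959 + 114.591 + 116.179 + 114.663) / 9 = 115.4346667
s = sqrt(sum((x - mean)^2)/(n-1)) = 0.96973514
u_A = s / sqrt(n) = 0.96973514 / sqrt(9) = 0.32324505
u_B1 = 1.3 / sqrt(3) = 0.75055535
u_B2 = 0.254 / sqrt(2) = 0.17960512
u_B3 = 0.706 / sqrt(3) = 0.40760929
uc = sqrt(0.32324505^2 + 0.75055535^2 + 0.17960512^2 + 0.40760929^2) = 0.93071157
U = k * uc = 2 * 0.93071157
U = 1.8614

1.8614


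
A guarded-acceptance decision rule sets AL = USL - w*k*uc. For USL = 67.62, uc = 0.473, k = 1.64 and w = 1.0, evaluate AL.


U = k * uc = 1.64 * 0.473 = 0.77572
guard band g = w * U = 1.0 * 0.77572 = 0.77572
AL = USL - g = 67.62 - 0.77572
AL = 66.8443

66.8443


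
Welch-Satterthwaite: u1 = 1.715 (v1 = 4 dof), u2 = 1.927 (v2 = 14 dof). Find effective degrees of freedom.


uc = sqrt(u1^2 + u2^2) = sqrt(1.715^2 + 1.927^2) = 2.5796422
v_eff = uc^4 / (u1^4/v1 + u2^4/v2)
= 2.5796422^4 / (1.715^4/4 + 1.927^4/14)
= 44.283087 / 3.1476163
v_eff = 14.0688

14.0688


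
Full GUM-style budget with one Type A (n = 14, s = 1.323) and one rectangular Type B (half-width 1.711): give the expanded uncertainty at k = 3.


u_A = s / sqrt(n) = 1.323 / sqrt(14) = 0.35358662
u_B = half_width / sqrt(3) = 1.711 / sqrt(3) = 0.98784631
uc = sqrt(u_A^2 + u_B^2) = sqrt(0.35358662^2 + 0.98784631^2) = 1.0492206
U = k * uc = 3 * 1.0492206
U = 3.1477

3.1477


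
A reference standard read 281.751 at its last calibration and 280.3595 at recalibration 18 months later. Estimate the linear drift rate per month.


rate = (v2 - v1) / months
= (280.3595 - 281.751) / 18
= -1.3915 / 18
= -0.0773

-0.0773


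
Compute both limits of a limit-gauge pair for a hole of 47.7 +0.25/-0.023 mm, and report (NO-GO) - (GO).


GO = nominal - lower_tol (smallest hole = maximum material condition)
GO = 47.7 - 0.023 = 47.677
NO-GO = nominal + upper_tol (largest hole = least material condition)
NO-GO = 47.7 + 0.25 = 47.95
spread = NO-GO - GO = 47.95 - 47.677 = 0.2730

0.2730


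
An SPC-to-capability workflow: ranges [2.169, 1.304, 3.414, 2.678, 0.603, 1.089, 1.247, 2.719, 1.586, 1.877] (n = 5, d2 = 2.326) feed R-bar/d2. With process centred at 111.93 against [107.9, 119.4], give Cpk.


R_bar = (2.169 + 1.304 + 3.414 + 2.678 + 0.603 + 1.089 + 1.247 + 2.719 + 1.586 + 1.877) / 10 = 1.8686
sigma = R_bar / d2 = 1.8686 / 2.326 = 0.8033534
Cp = (USL - LSL)/(6*sigma) = (119.4 - 107.9)/(6*0.8033534) = 2.3858
Cpu = (119.4 - 111.93)/(3*0.8033534) = 3.0995
Cpl = (111.93 - 107.9)/(3*0.8033534) = 1.6722
Cpk = min(Cpu, Cpl) = 1.6722

1.6722


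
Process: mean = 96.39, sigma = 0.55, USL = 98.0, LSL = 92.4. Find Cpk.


Cpu = (USL - mean) / (3*sigma) = (98.0 - 96.39) / (3*0.55) = 0.9758
Cpl = (mean - LSL) / (3*sigma) = (96.39 - 92.4) / (3*0.55) = 2.4182
Cpk = min(Cpu, Cpl) = 0.9758

0.9758


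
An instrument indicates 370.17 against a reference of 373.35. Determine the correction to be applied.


Correction = standard - reading
= 373.35 - 370.17
= 3.1800

3.1800


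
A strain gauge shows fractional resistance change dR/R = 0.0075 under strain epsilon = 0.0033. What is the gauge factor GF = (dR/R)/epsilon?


GF = (dR/R) / epsilon
= 0.0075 / 0.0033
= 2.2727

2.2727


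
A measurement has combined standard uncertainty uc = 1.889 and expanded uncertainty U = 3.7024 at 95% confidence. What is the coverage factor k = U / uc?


k = U / uc
k = 3.7024 / 1.889
k = 1.96

1.96


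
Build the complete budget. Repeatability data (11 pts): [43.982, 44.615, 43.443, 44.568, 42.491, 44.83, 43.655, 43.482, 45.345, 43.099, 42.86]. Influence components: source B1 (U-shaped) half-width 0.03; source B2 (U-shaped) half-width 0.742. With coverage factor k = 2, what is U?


mean = (43.982 + 44.615 + 43.443 + 44.568 + 42.491 + 44.83 + 43.655 + 43.482 + 45.345 + 43.099 + 42.86) / 11 = 43.85181818
s = sqrt(sum((x - mean)^2)/(n-1)) = 0.89686351
u_A = s / sqrt(n) = 0.89686351 / sqrt(11) = 0.27041452
u_B1 = 0.03 / sqrt(2) = 0.021213203
u_B2 = 0.742 / sqrt(2) = 0.52467323
uc = sqrt(0.27041452^2 + 0.021213203^2 + 0.52467323^2) = 0.59064034
U = k * uc = 2 * 0.59064034
U = 1.1813

1.1813


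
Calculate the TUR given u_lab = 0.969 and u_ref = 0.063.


TUR = u_lab / u_ref
= 0.969 / 0.063
= 15.3810

15.3810


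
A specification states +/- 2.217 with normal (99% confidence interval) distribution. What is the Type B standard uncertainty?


u_B = half_width / 2.576
u_B = 2.217 / 2.576
u_B = 0.8606

0.8606


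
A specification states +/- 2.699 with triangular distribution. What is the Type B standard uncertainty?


u_B = half_width / sqrt(6)
u_B = 2.699 / 2.4494897
u_B = 1.1019

1.1019


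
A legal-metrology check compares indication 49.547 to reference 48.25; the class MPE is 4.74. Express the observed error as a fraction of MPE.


e = indication - reference = 49.547 - 48.25 = 1.2970
|e| = 1.2970
ratio = |e| / MPE = 1.2970 / 4.74
ratio = 0.2736

0.2736


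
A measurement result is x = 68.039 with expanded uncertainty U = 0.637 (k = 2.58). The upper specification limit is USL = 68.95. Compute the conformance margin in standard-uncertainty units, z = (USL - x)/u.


u = U / k = 0.637 / 2.58 = 0.24689922
margin = |USL - x| = |68.95 - 68.039| = 0.911
z = margin / u = 0.911 / 0.24689922
z = 3.6898

3.6898


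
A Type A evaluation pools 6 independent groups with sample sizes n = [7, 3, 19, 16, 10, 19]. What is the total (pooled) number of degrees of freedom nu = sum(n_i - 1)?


nu = sum_i (n_i - 1)
nu = ((7 - 1) + (3 - 1) + (19 - 1) + (16 - 1) + (10 - 1) + (19 - 1))
nu = 6 + 2 + 18 + 15 + 9 + 18
nu = 68

68


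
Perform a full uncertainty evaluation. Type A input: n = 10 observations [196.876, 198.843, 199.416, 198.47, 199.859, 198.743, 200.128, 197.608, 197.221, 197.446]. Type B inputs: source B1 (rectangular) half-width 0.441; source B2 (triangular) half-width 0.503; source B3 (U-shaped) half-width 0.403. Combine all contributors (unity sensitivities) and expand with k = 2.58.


mean = (196.876 + 198.843 + 199.416 + 198.47 + 199.859 + 198.743 + 200.128 + 197.608 + 197.221 + 197.446) / 10 = 198.461
s = sqrt(sum((x - mean)^2)/(n-1)) = 1.1391276
u_A = s / sqrt(n) = 1.1391276 / sqrt(10) = 0.36022378
u_B1 = 0.441 / sqrt(3) = 0.25461147
u_B2 = 0.503 / sqrt(6) = 0.20534889
u_B3 = 0.403 / sqrt(2) = 0.28496403
uc = sqrt(0.36022378^2 + 0.25461147^2 + 0.20534889^2 + 0.28496403^2) = 0.56388016
U = k * uc = 2.58 * 0.56388016
U = 1.4548

1.4548


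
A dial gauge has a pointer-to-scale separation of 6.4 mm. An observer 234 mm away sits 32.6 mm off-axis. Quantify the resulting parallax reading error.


error = h * offset / d
= 6.4 * 32.6 / 234
= 0.8916

0.8916


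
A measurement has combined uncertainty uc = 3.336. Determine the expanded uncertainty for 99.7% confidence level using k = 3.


U = k * uc
U = 3 * 3.336
U = 10.0080

10.0080


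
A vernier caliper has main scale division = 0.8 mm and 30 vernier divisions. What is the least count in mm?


LC = MSD / n_div
= 0.8 / 30
= 0.0267

0.0267


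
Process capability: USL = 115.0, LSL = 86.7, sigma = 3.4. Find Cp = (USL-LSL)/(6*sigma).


Cp = (USL - LSL) / (6 * sigma)
= (115.0 - 86.7) / (6 * 3.4)
= 28.3000 / 20.4000
= 1.3873

1.3873


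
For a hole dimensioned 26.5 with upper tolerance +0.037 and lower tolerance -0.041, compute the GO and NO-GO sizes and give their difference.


GO = nominal - lower_tol (smallest hole = maximum material condition)
GO = 26.5 - 0.041 = 26.459
NO-GO = nominal + upper_tol (largest hole = least material condition)
NO-GO = 26.5 + 0.037 = 26.537
spread = NO-GO - GO = 26.537 - 26.459 = 0.0780

0.0780


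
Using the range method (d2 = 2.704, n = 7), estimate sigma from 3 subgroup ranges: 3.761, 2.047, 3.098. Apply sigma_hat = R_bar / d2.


R_bar = (3.761 + 2.047 + 3.098) / 3
R_bar = 8.906 / 3 = 2.9686667
sigma_hat = R_bar / d2 = 2.9686667 / 2.704 = 1.0979

1.0979


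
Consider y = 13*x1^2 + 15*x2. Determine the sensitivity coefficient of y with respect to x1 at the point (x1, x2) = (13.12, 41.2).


y = 13*x1^2 + 15*x2
dy/dx1 = 2*13*x1
Evaluate at x1 = 13.12: c1 = 26 * 13.12
c1 = 341.1200

341.1200


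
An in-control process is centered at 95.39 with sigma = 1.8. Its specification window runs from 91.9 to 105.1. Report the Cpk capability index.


Cpu = (USL - mean) / (3*sigma) = (105.1 - 95.39) / (3*1.8) = 1.7981
Cpl = (mean - LSL) / (3*sigma) = (95.39 - 91.9) / (3*1.8) = 0.6463
Cpk = min(Cpu, Cpl) = 0.6463

0.6463


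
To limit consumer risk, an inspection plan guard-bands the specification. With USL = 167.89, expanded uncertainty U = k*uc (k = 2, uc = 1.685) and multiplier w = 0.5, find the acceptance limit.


U = k * uc = 2 * 1.685 = 3.37
guard band g = w * U = 0.5 * 3.37 = 1.685
AL = USL - g = 167.89 - 1.685
AL = 166.2050

166.2050


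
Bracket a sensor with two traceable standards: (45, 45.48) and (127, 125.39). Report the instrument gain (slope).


slope = (y2 - y1) / (x2 - x1)
= (125.39 - 45.48) / (127 - 45)
= 79.9100 / 82
= 0.9745

0.9745


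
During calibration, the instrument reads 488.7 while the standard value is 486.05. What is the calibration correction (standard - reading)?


Correction = standard - reading
= 486.05 - 488.7
= -2.6500

-2.6500


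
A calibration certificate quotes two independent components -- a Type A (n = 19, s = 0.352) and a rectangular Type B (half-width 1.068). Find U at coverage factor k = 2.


u_A = s / sqrt(n) = 0.352 / sqrt(19) = 0.080754338
u_B = half_width / sqrt(3) = 1.068 / sqrt(3) = 0.61661009
uc = sqrt(u_A^2 + u_B^2) = sqrt(0.080754338^2 + 0.61661009^2) = 0.6218756
U = k * uc = 2 * 0.6218756
U = 1.2438

1.2438


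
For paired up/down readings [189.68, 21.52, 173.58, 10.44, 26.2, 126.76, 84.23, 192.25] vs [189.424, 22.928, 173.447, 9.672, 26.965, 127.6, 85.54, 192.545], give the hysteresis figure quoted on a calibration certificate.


|189.68 - 189.424| = 0.2560
|21.52 - 22.928| = 1.4080
|173.58 - 173.447| = 0.1330
|10.44 - 9.672| = 0.7680
|26.2 - 26.965| = 0.7650
|126.76 - 127.6| = 0.8400
|84.23 - 85.54| = 1.3100
|192.25 - 192.545| = 0.2950
hysteresis = max(diffs) = 1.4080

1.4080


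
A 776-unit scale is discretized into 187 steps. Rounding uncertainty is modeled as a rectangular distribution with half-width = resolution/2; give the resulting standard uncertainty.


resolution = range / divisions
resolution = 776 / 187 = 4.1497326
u_res = resolution / (2*sqrt(3))
u_res = 4.1497326 / 3.4641016
u_res = 1.1979

1.1979


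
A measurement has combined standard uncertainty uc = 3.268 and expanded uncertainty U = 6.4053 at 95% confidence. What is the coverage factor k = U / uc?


k = U / uc
k = 6.4053 / 3.268
k = 1.96

1.96


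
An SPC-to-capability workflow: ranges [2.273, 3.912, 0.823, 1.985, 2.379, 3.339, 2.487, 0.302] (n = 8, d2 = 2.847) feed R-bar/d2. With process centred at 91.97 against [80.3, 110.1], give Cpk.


R_bar = (2.273 + 3.912 + 0.823 + 1.985 + 2.379 + 3.339 + 2.487 + 0.302) / 8 = 2.1875
sigma = R_bar / d2 = 2.1875 / 2.847 = 0.76835265
Cp = (USL - LSL)/(6*sigma) = (110.1 - 80.3)/(6*0.76835265) = 6.4640
Cpu = (110.1 - 91.97)/(3*0.76835265) = 7.8653
Cpl = (91.97 - 80.3)/(3*0.76835265) = 5.0628
Cpk = min(Cpu, Cpl) = 5.0628

5.0628


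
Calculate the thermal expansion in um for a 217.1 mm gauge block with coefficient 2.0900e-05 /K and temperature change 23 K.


dL = L * alpha * dT
= 217.1 * 2.0900e-05 * 23
= 0.1043600 mm
dL_um = 0.1043600 * 1000 = 104.3600 um

104.3600


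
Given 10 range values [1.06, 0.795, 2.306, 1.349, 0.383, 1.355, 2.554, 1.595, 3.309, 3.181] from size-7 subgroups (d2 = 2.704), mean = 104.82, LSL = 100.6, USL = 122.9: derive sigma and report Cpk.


R_bar = (1.06 + 0.795 + 2.306 + 1.349 + 0.383 + 1.355 + 2.554 + 1.595 + 3.309 + 3.181) / 10 = 1.7887
sigma = R_bar / d2 = 1.7887 / 2.704 = 0.66150148
Cp = (USL - LSL)/(6*sigma) = (122.9 - 100.6)/(6*0.66150148) = 5.6185
Cpu = (122.9 - 104.82)/(3*0.66150148) = 9.1106
Cpl = (104.82 - 100.6)/(3*0.66150148) = 2.1265
Cpk = min(Cpu, Cpl) = 2.1265

2.1265


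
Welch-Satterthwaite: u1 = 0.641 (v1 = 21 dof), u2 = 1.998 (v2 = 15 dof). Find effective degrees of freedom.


uc = sqrt(u1^2 + u2^2) = sqrt(0.641^2 + 1.998^2) = 2.0983053
v_eff = uc^4 / (u1^4/v1 + u2^4/v2)
= 2.0983053^4 / (0.641^4/21 + 1.998^4/15)
= 19.385397 / 1.0704456
v_eff = 18.1097

18.1097


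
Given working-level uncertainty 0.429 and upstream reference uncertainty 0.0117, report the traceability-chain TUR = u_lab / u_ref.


TUR = u_lab / u_ref
= 0.429 / 0.0117
= 36.6667

36.6667


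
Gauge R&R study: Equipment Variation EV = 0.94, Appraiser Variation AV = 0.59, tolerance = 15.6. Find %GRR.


GRR = sqrt(EV^2 + AV^2) = sqrt(0.94^2 + 0.59^2) = 1.1098198
%GRR = GRR / tol * 100 = 1.1098198 / 15.6 * 100
%GRR = 7.1142

7.1142


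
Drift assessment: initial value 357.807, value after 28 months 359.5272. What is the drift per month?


rate = (v2 - v1) / months
= (359.5272 - 357.807) / 28
= 1.7202 / 28
= 0.0614

0.0614


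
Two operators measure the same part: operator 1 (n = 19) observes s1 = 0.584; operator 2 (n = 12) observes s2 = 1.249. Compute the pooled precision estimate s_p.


s_p = sqrt(((n1-1)*s1^2 + (n2-1)*s2^2) / (n1+n2-2))
numerator = (19-1)*0.584^2 + (12-1)*1.249^2 = 6.139008 + 17.160011 = 23.299019
denominator = 19 + 12 - 2 = 29
s_p^2 = 23.299019 / 29 = 0.80341445
s_p = sqrt(0.80341445) = 0.8963

0.8963


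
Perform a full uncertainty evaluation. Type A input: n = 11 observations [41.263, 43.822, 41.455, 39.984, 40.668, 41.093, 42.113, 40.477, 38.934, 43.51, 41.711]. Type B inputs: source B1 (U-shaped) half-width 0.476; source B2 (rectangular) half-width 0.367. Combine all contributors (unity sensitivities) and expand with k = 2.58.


mean = (41.263 + 43.822 + 41.455 + 39.984 + 40.668 + 41.093 + 42.113 + 40.477 + 38.934 + 43.51 + 41.711) / 11 = 41.36636364
s = sqrt(sum((x - mean)^2)/(n-1)) = 1.4318113
u_A = s / sqrt(n) = 1.4318113 / sqrt(11) = 0.43170735
u_B1 = 0.476 / sqrt(2) = 0.33658283
u_B2 = 0.367 / sqrt(3) = 0.21188755
uc = sqrt(0.43170735^2 + 0.33658283^2 + 0.21188755^2) = 0.58698856
U = k * uc = 2.58 * 0.58698856
U = 1.5144

1.5144


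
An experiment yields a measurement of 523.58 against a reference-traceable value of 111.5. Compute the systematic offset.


Systematic error = measured - true
= 523.58 - 111.5
= 412.0800

412.0800


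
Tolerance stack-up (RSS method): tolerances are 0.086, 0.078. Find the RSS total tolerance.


RSS = sqrt(0.086^2 + 0.078^2)
= sqrt(0.01348)
= 0.1161

0.1161


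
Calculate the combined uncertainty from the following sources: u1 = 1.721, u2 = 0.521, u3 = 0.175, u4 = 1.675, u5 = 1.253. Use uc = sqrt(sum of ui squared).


uc = sqrt(1.721^2 + 0.521^2 + 0.175^2 + 1.675^2 + 1.253^2)
uc = sqrt(7.639541)
uc = 2.7640

2.7640


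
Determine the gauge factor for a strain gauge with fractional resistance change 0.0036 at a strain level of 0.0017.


GF = (dR/R) / epsilon
= 0.0036 / 0.0017
= 2.1176

2.1176


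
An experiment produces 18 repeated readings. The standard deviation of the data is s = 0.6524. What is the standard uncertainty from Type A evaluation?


u_A = s / sqrt(n)
u_A = 0.6524 / sqrt(18)
u_A = 0.6524 / 4.2426407
u_A = 0.1538

0.1538


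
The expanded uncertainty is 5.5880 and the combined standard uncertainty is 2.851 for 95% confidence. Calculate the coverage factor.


k = U / uc
k = 5.5880 / 2.851
k = 1.96

1.96


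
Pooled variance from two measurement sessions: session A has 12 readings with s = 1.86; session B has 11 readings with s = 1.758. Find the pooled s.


s_p = sqrt(((n1-1)*s1^2 + (n2-1)*s2^2) / (n1+n2-2))
numerator = (12-1)*1.86^2 + (11-1)*1.758^2 = 38.0556 + 30.90564 = 68.96124
denominator = 12 + 11 - 2 = 21
s_p^2 = 68.96124 / 21 = 3.2838686
s_p = sqrt(3.2838686) = 1.8121

1.8121


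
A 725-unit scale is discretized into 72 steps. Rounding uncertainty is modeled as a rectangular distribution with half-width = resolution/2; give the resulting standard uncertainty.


resolution = range / divisions
resolution = 725 / 72 = 10.069444
u_res = resolution / (2*sqrt(3))
u_res = 10.069444 / 3.4641016
u_res = 2.9068

2.9068


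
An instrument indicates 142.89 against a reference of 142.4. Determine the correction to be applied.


Correction = standard - reading
= 142.4 - 142.89
= -0.4900

-0.4900


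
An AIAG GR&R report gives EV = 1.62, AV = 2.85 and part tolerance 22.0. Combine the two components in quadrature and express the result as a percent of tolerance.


GRR = sqrt(EV^2 + AV^2) = sqrt(1.62^2 + 2.85^2) = 3.2782465
%GRR = GRR / tol * 100 = 3.2782465 / 22.0 * 100
%GRR = 14.9011

14.9011


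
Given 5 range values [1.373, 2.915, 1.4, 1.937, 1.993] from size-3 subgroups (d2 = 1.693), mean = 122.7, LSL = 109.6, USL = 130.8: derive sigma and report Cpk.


R_bar = (1.373 + 2.915 + 1.4 + 1.937 + 1.993) / 5 = 1.9236
sigma = R_bar / d2 = 1.9236 / 1.693 = 1.1362079
Cp = (USL - LSL)/(6*sigma) = (130.8 - 109.6)/(6*1.1362079) = 3.1098
Cpu = (130.8 - 122.7)/(3*1.1362079) = 2.3763
Cpl = (122.7 - 109.6)/(3*1.1362079) = 3.8432
Cpk = min(Cpu, Cpl) = 2.3763

2.3763


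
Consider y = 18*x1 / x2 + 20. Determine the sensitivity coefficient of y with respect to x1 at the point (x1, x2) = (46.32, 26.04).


y = 18*x1 / x2 + 20
dy/dx1 = 18/x2
Evaluate at x2 = 26.04: c1 = 18 / 26.04
c1 = 0.6912

0.6912


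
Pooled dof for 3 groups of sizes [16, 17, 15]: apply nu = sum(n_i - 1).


nu = sum_i (n_i - 1)
nu = ((16 - 1) + (17 - 1) + (15 - 1))
nu = 15 + 16 + 14
nu = 45

45


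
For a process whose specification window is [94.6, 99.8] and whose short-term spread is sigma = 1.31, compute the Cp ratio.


Cp = (USL - LSL) / (6 * sigma)
= (99.8 - 94.6) / (6 * 1.31)
= 5.2000 / 7.8600
= 0.6616

0.6616


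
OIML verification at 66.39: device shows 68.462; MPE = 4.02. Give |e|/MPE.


e = indication - reference = 68.462 - 66.39 = 2.0720
|e| = 2.0720
ratio = |e| / MPE = 2.0720 / 4.02
ratio = 0.5154

0.5154


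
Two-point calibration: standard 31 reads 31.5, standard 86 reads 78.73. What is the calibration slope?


slope = (y2 - y1) / (x2 - x1)
= (78.73 - 31.5) / (86 - 31)
= 47.2300 / 55
= 0.8587

0.8587


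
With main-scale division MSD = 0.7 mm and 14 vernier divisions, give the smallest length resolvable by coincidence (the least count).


LC = MSD / n_div
= 0.7 / 14
= 0.0500

0.0500


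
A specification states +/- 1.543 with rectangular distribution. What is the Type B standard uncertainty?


u_B = half_width / sqrt(3)
u_B = 1.543 / 1.7320508
u_B = 0.8909

0.8909
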